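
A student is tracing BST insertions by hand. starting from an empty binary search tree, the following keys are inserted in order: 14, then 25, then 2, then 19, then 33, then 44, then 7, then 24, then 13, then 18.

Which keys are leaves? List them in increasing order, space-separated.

Insert 14: tree is empty, so 14 becomes the root.
Insert 25: 25 > 14 → go right. Place as right child of 14.
Insert 2: 2 < 14 → go left. Place as left child of 14.
Insert 19: 19 > 14 → go right; 19 < 25 → go left. Place as left child of 25.
Insert 33: 33 > 14 → go right; 33 > 25 → go right. Place as right child of 25.
Insert 44: 44 > 14 → go right; 44 > 25 → go right; 44 > 33 → go right. Place as right child of 33.
Insert 7: 7 < 14 → go left; 7 > 2 → go right. Place as right child of 2.
Insert 24: 24 > 14 → go right; 24 < 25 → go left; 24 > 19 → go right. Place as right child of 19.
Insert 13: 13 < 14 → go left; 13 > 2 → go right; 13 > 7 → go right. Place as right child of 7.
Insert 18: 18 > 14 → go right; 18 < 25 → go left; 18 < 19 → go left. Place as left child of 19.

13 18 24 44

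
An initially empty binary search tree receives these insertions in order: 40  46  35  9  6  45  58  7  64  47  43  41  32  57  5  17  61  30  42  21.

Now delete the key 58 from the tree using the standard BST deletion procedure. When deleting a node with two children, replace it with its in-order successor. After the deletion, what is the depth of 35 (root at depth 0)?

1

Resulting structure (node: left, right):
  40: L=35, R=46
  46: L=45, R=58
  35: L=9, R=–
  9: L=6, R=32
  6: L=5, R=7
  45: L=43, R=–
  58: L=47, R=64
  7: L=–, R=–
  64: L=61, R=–
  47: L=–, R=57
  43: L=41, R=–
  41: L=–, R=42
  32: L=17, R=–
  57: L=–, R=–
  5: L=–, R=–
  17: L=–, R=30
  61: L=–, R=–
  30: L=21, R=–
  42: L=–, R=–
  21: L=–, R=–

Delete 58 (two children — replace with in-order successor).
After deletion, path to 35: 40 → 35.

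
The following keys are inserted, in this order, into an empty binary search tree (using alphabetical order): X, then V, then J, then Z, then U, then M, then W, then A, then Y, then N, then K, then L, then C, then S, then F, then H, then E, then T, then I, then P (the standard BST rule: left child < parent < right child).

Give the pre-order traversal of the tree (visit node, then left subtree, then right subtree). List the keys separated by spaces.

X V J A C F E H I U M K L N S P T W Z Y

X: root
V: left child of X (depth 1)
J: left child of V (depth 2)
Z: right child of X (depth 1)
U: right child of J (depth 3)
M: left child of U (depth 4)
W: right child of V (depth 2)
A: left child of J (depth 3)
Y: left child of Z (depth 2)
N: right child of M (depth 5)
K: left child of M (depth 5)
L: right child of K (depth 6)
C: right child of A (depth 4)
S: right child of N (depth 6)
F: right child of C (depth 5)
H: right child of F (depth 6)
E: left child of F (depth 6)
T: right child of S (depth 7)
I: right child of H (depth 7)
P: left child of S (depth 7)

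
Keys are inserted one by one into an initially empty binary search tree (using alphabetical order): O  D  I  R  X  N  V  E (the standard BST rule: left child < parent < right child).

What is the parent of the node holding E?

Insert O: tree is empty, so O becomes the root.
Insert D: D < O → go left. Place as left child of O.
Insert I: I < O → go left; I > D → go right. Place as right child of D.
Insert R: R > O → go right. Place as right child of O.
Insert X: X > O → go right; X > R → go right. Place as right child of R.
Insert N: N < O → go left; N > D → go right; N > I → go right. Place as right child of I.
Insert V: V > O → go right; V > R → go right; V < X → go left. Place as left child of X.
Insert E: E < O → go left; E > D → go right; E < I → go left. Place as left child of I.

I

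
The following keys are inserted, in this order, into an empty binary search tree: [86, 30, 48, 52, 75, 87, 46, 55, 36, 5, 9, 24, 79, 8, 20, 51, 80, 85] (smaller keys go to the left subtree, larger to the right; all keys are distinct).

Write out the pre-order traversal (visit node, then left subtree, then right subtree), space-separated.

Resulting structure (node: left, right):
  86: L=30, R=87
  30: L=5, R=48
  48: L=46, R=52
  52: L=51, R=75
  75: L=55, R=79
  87: L=–, R=–
  46: L=36, R=–
  55: L=–, R=–
  36: L=–, R=–
  5: L=–, R=9
  9: L=8, R=24
  24: L=20, R=–
  79: L=–, R=80
  8: L=–, R=–
  20: L=–, R=–
  51: L=–, R=–
  80: L=–, R=85
  85: L=–, R=–

86 30 5 9 8 24 20 48 46 36 52 51 75 55 79 80 85 87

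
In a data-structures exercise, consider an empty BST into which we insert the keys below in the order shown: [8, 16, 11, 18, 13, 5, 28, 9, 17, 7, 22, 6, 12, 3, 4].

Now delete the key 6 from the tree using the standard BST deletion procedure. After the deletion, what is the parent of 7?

5

Insert 8: tree is empty, so 8 becomes the root.
Insert 16: 16 > 8 → go right. Place as right child of 8.
Insert 11: 11 > 8 → go right; 11 < 16 → go left. Place as left child of 16.
Insert 18: 18 > 8 → go right; 18 > 16 → go right. Place as right child of 16.
Insert 13: 13 > 8 → go right; 13 < 16 → go left; 13 > 11 → go right. Place as right child of 11.
Insert 5: 5 < 8 → go left. Place as left child of 8.
Insert 28: 28 > 8 → go right; 28 > 16 → go right; 28 > 18 → go right. Place as right child of 18.
Insert 9: 9 > 8 → go right; 9 < 16 → go left; 9 < 11 → go left. Place as left child of 11.
Insert 17: 17 > 8 → go right; 17 > 16 → go right; 17 < 18 → go left. Place as left child of 18.
Insert 7: 7 < 8 → go left; 7 > 5 → go right. Place as right child of 5.
Insert 22: 22 > 8 → go right; 22 > 16 → go right; 22 > 18 → go right; 22 < 28 → go left. Place as left child of 28.
Insert 6: 6 < 8 → go left; 6 > 5 → go right; 6 < 7 → go left. Place as left child of 7.
Insert 12: 12 > 8 → go right; 12 < 16 → go left; 12 > 11 → go right; 12 < 13 → go left. Place as left child of 13.
Insert 3: 3 < 8 → go left; 3 < 5 → go left. Place as left child of 5.
Insert 4: 4 < 8 → go left; 4 < 5 → go left; 4 > 3 → go right. Place as right child of 3.

Delete 6 (at most one child — splice it out).
After deletion, 7's parent is 5.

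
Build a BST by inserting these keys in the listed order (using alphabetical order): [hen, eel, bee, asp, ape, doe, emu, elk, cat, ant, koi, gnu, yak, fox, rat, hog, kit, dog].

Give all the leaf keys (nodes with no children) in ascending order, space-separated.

ant cat dog elk fox kit rat

Insert hen: tree is empty, so hen becomes the root.
Insert eel: eel < hen → go left. Place as left child of hen.
Insert bee: bee < hen → go left; bee < eel → go left. Place as left child of eel.
Insert asp: asp < hen → go left; asp < eel → go left; asp < bee → go left. Place as left child of bee.
Insert ape: ape < hen → go left; ape < eel → go left; ape < bee → go left; ape < asp → go left. Place as left child of asp.
Insert doe: doe < hen → go left; doe < eel → go left; doe > bee → go right. Place as right child of bee.
Insert emu: emu < hen → go left; emu > eel → go right. Place as right child of eel.
Insert elk: elk < hen → go left; elk > eel → go right; elk < emu → go left. Place as left child of emu.
Insert cat: cat < hen → go left; cat < eel → go left; cat > bee → go right; cat < doe → go left. Place as left child of doe.
Insert ant: ant < hen → go left; ant < eel → go left; ant < bee → go left; ant < asp → go left; ant < ape → go left. Place as left child of ape.
Insert koi: koi > hen → go right. Place as right child of hen.
Insert gnu: gnu < hen → go left; gnu > eel → go right; gnu > emu → go right. Place as right child of emu.
Insert yak: yak > hen → go right; yak > koi → go right. Place as right child of koi.
Insert fox: fox < hen → go left; fox > eel → go right; fox > emu → go right; fox < gnu → go left. Place as left child of gnu.
Insert rat: rat > hen → go right; rat > koi → go right; rat < yak → go left. Place as left child of yak.
Insert hog: hog > hen → go right; hog < koi → go left. Place as left child of koi.
Insert kit: kit > hen → go right; kit < koi → go left; kit > hog → go right. Place as right child of hog.
Insert dog: dog < hen → go left; dog < eel → go left; dog > bee → go right; dog > doe → go right. Place as right child of doe.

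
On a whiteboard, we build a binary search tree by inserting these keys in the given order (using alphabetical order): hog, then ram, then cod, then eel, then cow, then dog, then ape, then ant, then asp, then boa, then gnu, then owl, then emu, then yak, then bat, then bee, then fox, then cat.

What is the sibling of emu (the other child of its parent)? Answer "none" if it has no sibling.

none

hog: root
ram: right child of hog (depth 1)
cod: left child of hog (depth 1)
eel: right child of cod (depth 2)
cow: left child of eel (depth 3)
dog: right child of cow (depth 4)
ape: left child of cod (depth 2)
ant: left child of ape (depth 3)
asp: right child of ape (depth 3)
boa: right child of asp (depth 4)
gnu: right child of eel (depth 3)
owl: left child of ram (depth 2)
emu: left child of gnu (depth 4)
yak: right child of ram (depth 2)
bat: left child of boa (depth 5)
bee: right child of bat (depth 6)
fox: right child of emu (depth 5)
cat: right child of boa (depth 5)

emu's parent is gnu, which has only one child.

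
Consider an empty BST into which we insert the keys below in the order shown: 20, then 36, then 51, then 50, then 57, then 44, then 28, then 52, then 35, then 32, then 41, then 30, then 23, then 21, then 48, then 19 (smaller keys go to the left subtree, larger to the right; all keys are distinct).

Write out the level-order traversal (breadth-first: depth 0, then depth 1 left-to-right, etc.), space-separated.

Insert 20: tree is empty, so 20 becomes the root.
Insert 36: 36 > 20 → go right. Place as right child of 20.
Insert 51: 51 > 20 → go right; 51 > 36 → go right. Place as right child of 36.
Insert 50: 50 > 20 → go right; 50 > 36 → go right; 50 < 51 → go left. Place as left child of 51.
Insert 57: 57 > 20 → go right; 57 > 36 → go right; 57 > 51 → go right. Place as right child of 51.
Insert 44: 44 > 20 → go right; 44 > 36 → go right; 44 < 51 → go left; 44 < 50 → go left. Place as left child of 50.
Insert 28: 28 > 20 → go right; 28 < 36 → go left. Place as left child of 36.
Insert 52: 52 > 20 → go right; 52 > 36 → go right; 52 > 51 → go right; 52 < 57 → go left. Place as left child of 57.
Insert 35: 35 > 20 → go right; 35 < 36 → go left; 35 > 28 → go right. Place as right child of 28.
Insert 32: 32 > 20 → go right; 32 < 36 → go left; 32 > 28 → go right; 32 < 35 → go left. Place as left child of 35.
Insert 41: 41 > 20 → go right; 41 > 36 → go right; 41 < 51 → go left; 41 < 50 → go left; 41 < 44 → go left. Place as left child of 44.
Insert 30: 30 > 20 → go right; 30 < 36 → go left; 30 > 28 → go right; 30 < 35 → go left; 30 < 32 → go left. Place as left child of 32.
Insert 23: 23 > 20 → go right; 23 < 36 → go left; 23 < 28 → go left. Place as left child of 28.
Insert 21: 21 > 20 → go right; 21 < 36 → go left; 21 < 28 → go left; 21 < 23 → go left. Place as left child of 23.
Insert 48: 48 > 20 → go right; 48 > 36 → go right; 48 < 51 → go left; 48 < 50 → go left; 48 > 44 → go right. Place as right child of 44.
Insert 19: 19 < 20 → go left. Place as left child of 20.

20 19 36 28 51 23 35 50 57 21 32 44 52 30 41 48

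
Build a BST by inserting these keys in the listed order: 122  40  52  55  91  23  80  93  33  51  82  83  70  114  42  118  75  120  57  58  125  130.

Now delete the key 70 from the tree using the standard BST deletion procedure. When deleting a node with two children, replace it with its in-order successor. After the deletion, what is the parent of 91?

55

122: root
40: left child of 122 (depth 1)
52: right child of 40 (depth 2)
55: right child of 52 (depth 3)
91: right child of 55 (depth 4)
23: left child of 40 (depth 2)
80: left child of 91 (depth 5)
93: right child of 91 (depth 5)
33: right child of 23 (depth 3)
51: left child of 52 (depth 3)
82: right child of 80 (depth 6)
83: right child of 82 (depth 7)
70: left child of 80 (depth 6)
114: right child of 93 (depth 6)
42: left child of 51 (depth 4)
118: right child of 114 (depth 7)
75: right child of 70 (depth 7)
120: right child of 118 (depth 8)
57: left child of 70 (depth 7)
58: right child of 57 (depth 8)
125: right child of 122 (depth 1)
130: right child of 125 (depth 2)

Delete 70 (two children — replace with in-order successor).
After deletion, 91's parent is 55.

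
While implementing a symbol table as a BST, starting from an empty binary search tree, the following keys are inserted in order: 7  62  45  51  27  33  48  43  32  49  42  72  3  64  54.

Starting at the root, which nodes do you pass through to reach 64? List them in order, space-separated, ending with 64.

Insert 7: tree is empty, so 7 becomes the root.
Insert 62: 62 > 7 → go right. Place as right child of 7.
Insert 45: 45 > 7 → go right; 45 < 62 → go left. Place as left child of 62.
Insert 51: 51 > 7 → go right; 51 < 62 → go left; 51 > 45 → go right. Place as right child of 45.
Insert 27: 27 > 7 → go right; 27 < 62 → go left; 27 < 45 → go left. Place as left child of 45.
Insert 33: 33 > 7 → go right; 33 < 62 → go left; 33 < 45 → go left; 33 > 27 → go right. Place as right child of 27.
Insert 48: 48 > 7 → go right; 48 < 62 → go left; 48 > 45 → go right; 48 < 51 → go left. Place as left child of 51.
Insert 43: 43 > 7 → go right; 43 < 62 → go left; 43 < 45 → go left; 43 > 27 → go right; 43 > 33 → go right. Place as right child of 33.
Insert 32: 32 > 7 → go right; 32 < 62 → go left; 32 < 45 → go left; 32 > 27 → go right; 32 < 33 → go left. Place as left child of 33.
Insert 49: 49 > 7 → go right; 49 < 62 → go left; 49 > 45 → go right; 49 < 51 → go left; 49 > 48 → go right. Place as right child of 48.
Insert 42: 42 > 7 → go right; 42 < 62 → go left; 42 < 45 → go left; 42 > 27 → go right; 42 > 33 → go right; 42 < 43 → go left. Place as left child of 43.
Insert 72: 72 > 7 → go right; 72 > 62 → go right. Place as right child of 62.
Insert 3: 3 < 7 → go left. Place as left child of 7.
Insert 64: 64 > 7 → go right; 64 > 62 → go right; 64 < 72 → go left. Place as left child of 72.
Insert 54: 54 > 7 → go right; 54 < 62 → go left; 54 > 45 → go right; 54 > 51 → go right. Place as right child of 51.

7 62 72 64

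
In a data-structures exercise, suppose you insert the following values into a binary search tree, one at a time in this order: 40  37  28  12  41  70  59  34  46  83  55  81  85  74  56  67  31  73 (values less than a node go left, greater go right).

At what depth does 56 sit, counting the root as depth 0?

6

Resulting structure (node: left, right):
  40: L=37, R=41
  37: L=28, R=–
  28: L=12, R=34
  12: L=–, R=–
  41: L=–, R=70
  70: L=59, R=83
  59: L=46, R=67
  34: L=31, R=–
  46: L=–, R=55
  83: L=81, R=85
  55: L=–, R=56
  81: L=74, R=–
  85: L=–, R=–
  74: L=73, R=–
  56: L=–, R=–
  67: L=–, R=–
  31: L=–, R=–
  73: L=–, R=–

Path to 56: 40 → 41 → 70 → 59 → 46 → 55 → 56, which is 6 edges.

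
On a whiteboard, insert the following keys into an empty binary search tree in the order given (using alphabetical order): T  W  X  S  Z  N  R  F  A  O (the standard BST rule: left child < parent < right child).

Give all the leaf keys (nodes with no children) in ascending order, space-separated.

A O Z

T: root
W: right child of T (depth 1)
X: right child of W (depth 2)
S: left child of T (depth 1)
Z: right child of X (depth 3)
N: left child of S (depth 2)
R: right child of N (depth 3)
F: left child of N (depth 3)
A: left child of F (depth 4)
O: left child of R (depth 4)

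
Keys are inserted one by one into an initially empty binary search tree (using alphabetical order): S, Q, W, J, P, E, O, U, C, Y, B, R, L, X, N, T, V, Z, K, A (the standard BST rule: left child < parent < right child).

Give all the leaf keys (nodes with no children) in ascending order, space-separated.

Resulting structure (node: left, right):
  S: L=Q, R=W
  Q: L=J, R=R
  W: L=U, R=Y
  J: L=E, R=P
  P: L=O, R=–
  E: L=C, R=–
  O: L=L, R=–
  U: L=T, R=V
  C: L=B, R=–
  Y: L=X, R=Z
  B: L=A, R=–
  R: L=–, R=–
  L: L=K, R=N
  X: L=–, R=–
  N: L=–, R=–
  T: L=–, R=–
  V: L=–, R=–
  Z: L=–, R=–
  K: L=–, R=–
  A: L=–, R=–

A K N R T V X Z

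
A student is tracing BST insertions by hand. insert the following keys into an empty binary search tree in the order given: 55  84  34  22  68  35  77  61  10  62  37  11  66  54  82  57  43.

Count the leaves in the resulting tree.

5

Insert 55: tree is empty, so 55 becomes the root.
Insert 84: 84 > 55 → go right. Place as right child of 55.
Insert 34: 34 < 55 → go left. Place as left child of 55.
Insert 22: 22 < 55 → go left; 22 < 34 → go left. Place as left child of 34.
Insert 68: 68 > 55 → go right; 68 < 84 → go left. Place as left child of 84.
Insert 35: 35 < 55 → go left; 35 > 34 → go right. Place as right child of 34.
Insert 77: 77 > 55 → go right; 77 < 84 → go left; 77 > 68 → go right. Place as right child of 68.
Insert 61: 61 > 55 → go right; 61 < 84 → go left; 61 < 68 → go left. Place as left child of 68.
Insert 10: 10 < 55 → go left; 10 < 34 → go left; 10 < 22 → go left. Place as left child of 22.
Insert 62: 62 > 55 → go right; 62 < 84 → go left; 62 < 68 → go left; 62 > 61 → go right. Place as right child of 61.
Insert 37: 37 < 55 → go left; 37 > 34 → go right; 37 > 35 → go right. Place as right child of 35.
Insert 11: 11 < 55 → go left; 11 < 34 → go left; 11 < 22 → go left; 11 > 10 → go right. Place as right child of 10.
Insert 66: 66 > 55 → go right; 66 < 84 → go left; 66 < 68 → go left; 66 > 61 → go right; 66 > 62 → go right. Place as right child of 62.
Insert 54: 54 < 55 → go left; 54 > 34 → go right; 54 > 35 → go right; 54 > 37 → go right. Place as right child of 37.
Insert 82: 82 > 55 → go right; 82 < 84 → go left; 82 > 68 → go right; 82 > 77 → go right. Place as right child of 77.
Insert 57: 57 > 55 → go right; 57 < 84 → go left; 57 < 68 → go left; 57 < 61 → go left. Place as left child of 61.
Insert 43: 43 < 55 → go left; 43 > 34 → go right; 43 > 35 → go right; 43 > 37 → go right; 43 < 54 → go left. Place as left child of 54.

Leaves: 11, 43, 57, 66, 82 — 5 in total.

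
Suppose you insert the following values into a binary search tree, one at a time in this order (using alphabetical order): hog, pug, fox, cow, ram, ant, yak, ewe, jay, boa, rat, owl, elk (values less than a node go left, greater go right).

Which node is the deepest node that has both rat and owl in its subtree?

Resulting structure (node: left, right):
  hog: L=fox, R=pug
  pug: L=jay, R=ram
  fox: L=cow, R=–
  cow: L=ant, R=ewe
  ram: L=–, R=yak
  ant: L=–, R=boa
  yak: L=rat, R=–
  ewe: L=elk, R=–
  jay: L=–, R=owl
  boa: L=–, R=–
  rat: L=–, R=–
  owl: L=–, R=–
  elk: L=–, R=–

Path to rat: hog → pug → ram → yak → rat
Path to owl: hog → pug → jay → owl
The paths share a prefix ending at pug, then split left and right.

pug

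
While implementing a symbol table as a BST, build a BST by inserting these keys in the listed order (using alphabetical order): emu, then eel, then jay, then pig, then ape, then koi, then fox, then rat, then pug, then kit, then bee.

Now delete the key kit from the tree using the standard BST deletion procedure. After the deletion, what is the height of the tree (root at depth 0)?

4

emu: root
eel: left child of emu (depth 1)
jay: right child of emu (depth 1)
pig: right child of jay (depth 2)
ape: left child of eel (depth 2)
koi: left child of pig (depth 3)
fox: left child of jay (depth 2)
rat: right child of pig (depth 3)
pug: left child of rat (depth 4)
kit: left child of koi (depth 4)
bee: right child of ape (depth 3)

Delete kit (at most one child — splice it out).
After deletion, deepest node is pug at depth 4.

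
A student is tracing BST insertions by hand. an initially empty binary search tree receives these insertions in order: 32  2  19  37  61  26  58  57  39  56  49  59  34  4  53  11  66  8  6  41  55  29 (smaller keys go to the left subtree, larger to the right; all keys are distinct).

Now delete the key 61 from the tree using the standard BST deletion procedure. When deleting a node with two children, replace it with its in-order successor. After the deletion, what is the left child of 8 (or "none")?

6

Resulting structure (node: left, right):
  32: L=2, R=37
  2: L=–, R=19
  19: L=4, R=26
  37: L=34, R=61
  61: L=58, R=66
  26: L=–, R=29
  58: L=57, R=59
  57: L=39, R=–
  39: L=–, R=56
  56: L=49, R=–
  49: L=41, R=53
  59: L=–, R=–
  34: L=–, R=–
  4: L=–, R=11
  53: L=–, R=55
  11: L=8, R=–
  66: L=–, R=–
  8: L=6, R=–
  6: L=–, R=–
  41: L=–, R=–
  55: L=–, R=–
  29: L=–, R=–

Delete 61 (two children — replace with in-order successor).
After deletion, 8's left child: 6.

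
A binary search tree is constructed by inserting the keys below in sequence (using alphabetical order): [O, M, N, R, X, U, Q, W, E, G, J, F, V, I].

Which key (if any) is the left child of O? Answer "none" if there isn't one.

Resulting structure (node: left, right):
  O: L=M, R=R
  M: L=E, R=N
  N: L=–, R=–
  R: L=Q, R=X
  X: L=U, R=–
  U: L=–, R=W
  Q: L=–, R=–
  W: L=V, R=–
  E: L=–, R=G
  G: L=F, R=J
  J: L=I, R=–
  F: L=–, R=–
  V: L=–, R=–
  I: L=–, R=–

M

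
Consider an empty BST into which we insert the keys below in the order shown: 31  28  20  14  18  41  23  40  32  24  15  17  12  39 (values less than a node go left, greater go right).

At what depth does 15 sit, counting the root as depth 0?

Resulting structure (node: left, right):
  31: L=28, R=41
  28: L=20, R=–
  20: L=14, R=23
  14: L=12, R=18
  18: L=15, R=–
  41: L=40, R=–
  23: L=–, R=24
  40: L=32, R=–
  32: L=–, R=39
  24: L=–, R=–
  15: L=–, R=17
  17: L=–, R=–
  12: L=–, R=–
  39: L=–, R=–

Path to 15: 31 → 28 → 20 → 14 → 18 → 15, which is 5 edges.

5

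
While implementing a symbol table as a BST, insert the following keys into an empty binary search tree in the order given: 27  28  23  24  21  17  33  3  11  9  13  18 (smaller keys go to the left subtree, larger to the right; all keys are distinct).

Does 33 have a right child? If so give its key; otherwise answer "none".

27: root
28: right child of 27 (depth 1)
23: left child of 27 (depth 1)
24: right child of 23 (depth 2)
21: left child of 23 (depth 2)
17: left child of 21 (depth 3)
33: right child of 28 (depth 2)
3: left child of 17 (depth 4)
11: right child of 3 (depth 5)
9: left child of 11 (depth 6)
13: right child of 11 (depth 6)
18: right child of 17 (depth 4)

none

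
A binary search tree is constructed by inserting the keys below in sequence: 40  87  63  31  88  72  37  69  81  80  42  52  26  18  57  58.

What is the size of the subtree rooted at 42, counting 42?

4

Insert 40: tree is empty, so 40 becomes the root.
Insert 87: 87 > 40 → go right. Place as right child of 40.
Insert 63: 63 > 40 → go right; 63 < 87 → go left. Place as left child of 87.
Insert 31: 31 < 40 → go left. Place as left child of 40.
Insert 88: 88 > 40 → go right; 88 > 87 → go right. Place as right child of 87.
Insert 72: 72 > 40 → go right; 72 < 87 → go left; 72 > 63 → go right. Place as right child of 63.
Insert 37: 37 < 40 → go left; 37 > 31 → go right. Place as right child of 31.
Insert 69: 69 > 40 → go right; 69 < 87 → go left; 69 > 63 → go right; 69 < 72 → go left. Place as left child of 72.
Insert 81: 81 > 40 → go right; 81 < 87 → go left; 81 > 63 → go right; 81 > 72 → go right. Place as right child of 72.
Insert 80: 80 > 40 → go right; 80 < 87 → go left; 80 > 63 → go right; 80 > 72 → go right; 80 < 81 → go left. Place as left child of 81.
Insert 42: 42 > 40 → go right; 42 < 87 → go left; 42 < 63 → go left. Place as left child of 63.
Insert 52: 52 > 40 → go right; 52 < 87 → go left; 52 < 63 → go left; 52 > 42 → go right. Place as right child of 42.
Insert 26: 26 < 40 → go left; 26 < 31 → go left. Place as left child of 31.
Insert 18: 18 < 40 → go left; 18 < 31 → go left; 18 < 26 → go left. Place as left child of 26.
Insert 57: 57 > 40 → go right; 57 < 87 → go left; 57 < 63 → go left; 57 > 42 → go right; 57 > 52 → go right. Place as right child of 52.
Insert 58: 58 > 40 → go right; 58 < 87 → go left; 58 < 63 → go left; 58 > 42 → go right; 58 > 52 → go right; 58 > 57 → go right. Place as right child of 57.

Subtree rooted at 42 contains: 42, 52, 57, 58 — 4 nodes.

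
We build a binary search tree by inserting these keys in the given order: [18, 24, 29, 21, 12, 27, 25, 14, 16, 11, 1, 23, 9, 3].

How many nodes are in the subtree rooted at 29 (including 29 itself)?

3

18: root
24: right child of 18 (depth 1)
29: right child of 24 (depth 2)
21: left child of 24 (depth 2)
12: left child of 18 (depth 1)
27: left child of 29 (depth 3)
25: left child of 27 (depth 4)
14: right child of 12 (depth 2)
16: right child of 14 (depth 3)
11: left child of 12 (depth 2)
1: left child of 11 (depth 3)
23: right child of 21 (depth 3)
9: right child of 1 (depth 4)
3: left child of 9 (depth 5)

Subtree rooted at 29 contains: 29, 27, 25 — 3 nodes.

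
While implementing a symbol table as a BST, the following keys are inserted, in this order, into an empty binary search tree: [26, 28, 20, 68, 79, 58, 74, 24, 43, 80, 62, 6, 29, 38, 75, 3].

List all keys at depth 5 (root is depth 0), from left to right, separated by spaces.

Resulting structure (node: left, right):
  26: L=20, R=28
  28: L=–, R=68
  20: L=6, R=24
  68: L=58, R=79
  79: L=74, R=80
  58: L=43, R=62
  74: L=–, R=75
  24: L=–, R=–
  43: L=29, R=–
  80: L=–, R=–
  62: L=–, R=–
  6: L=3, R=–
  29: L=–, R=38
  38: L=–, R=–
  75: L=–, R=–
  3: L=–, R=–

29 75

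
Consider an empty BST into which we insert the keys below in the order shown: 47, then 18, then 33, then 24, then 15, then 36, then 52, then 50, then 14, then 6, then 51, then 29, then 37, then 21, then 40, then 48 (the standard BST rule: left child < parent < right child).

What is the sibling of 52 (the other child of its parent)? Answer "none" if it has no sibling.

Insert 47: tree is empty, so 47 becomes the root.
Insert 18: 18 < 47 → go left. Place as left child of 47.
Insert 33: 33 < 47 → go left; 33 > 18 → go right. Place as right child of 18.
Insert 24: 24 < 47 → go left; 24 > 18 → go right; 24 < 33 → go left. Place as left child of 33.
Insert 15: 15 < 47 → go left; 15 < 18 → go left. Place as left child of 18.
Insert 36: 36 < 47 → go left; 36 > 18 → go right; 36 > 33 → go right. Place as right child of 33.
Insert 52: 52 > 47 → go right. Place as right child of 47.
Insert 50: 50 > 47 → go right; 50 < 52 → go left. Place as left child of 52.
Insert 14: 14 < 47 → go left; 14 < 18 → go left; 14 < 15 → go left. Place as left child of 15.
Insert 6: 6 < 47 → go left; 6 < 18 → go left; 6 < 15 → go left; 6 < 14 → go left. Place as left child of 14.
Insert 51: 51 > 47 → go right; 51 < 52 → go left; 51 > 50 → go right. Place as right child of 50.
Insert 29: 29 < 47 → go left; 29 > 18 → go right; 29 < 33 → go left; 29 > 24 → go right. Place as right child of 24.
Insert 37: 37 < 47 → go left; 37 > 18 → go right; 37 > 33 → go right; 37 > 36 → go right. Place as right child of 36.
Insert 21: 21 < 47 → go left; 21 > 18 → go right; 21 < 33 → go left; 21 < 24 → go left. Place as left child of 24.
Insert 40: 40 < 47 → go left; 40 > 18 → go right; 40 > 33 → go right; 40 > 36 → go right; 40 > 37 → go right. Place as right child of 37.
Insert 48: 48 > 47 → go right; 48 < 52 → go left; 48 < 50 → go left. Place as left child of 50.

52's parent is 47; the other child of 47 is 18.

18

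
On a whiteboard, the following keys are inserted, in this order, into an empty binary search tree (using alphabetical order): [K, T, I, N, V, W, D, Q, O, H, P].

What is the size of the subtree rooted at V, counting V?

2

Insert K: tree is empty, so K becomes the root.
Insert T: T > K → go right. Place as right child of K.
Insert I: I < K → go left. Place as left child of K.
Insert N: N > K → go right; N < T → go left. Place as left child of T.
Insert V: V > K → go right; V > T → go right. Place as right child of T.
Insert W: W > K → go right; W > T → go right; W > V → go right. Place as right child of V.
Insert D: D < K → go left; D < I → go left. Place as left child of I.
Insert Q: Q > K → go right; Q < T → go left; Q > N → go right. Place as right child of N.
Insert O: O > K → go right; O < T → go left; O > N → go right; O < Q → go left. Place as left child of Q.
Insert H: H < K → go left; H < I → go left; H > D → go right. Place as right child of D.
Insert P: P > K → go right; P < T → go left; P > N → go right; P < Q → go left; P > O → go right. Place as right child of O.

Subtree rooted at V contains: V, W — 2 nodes.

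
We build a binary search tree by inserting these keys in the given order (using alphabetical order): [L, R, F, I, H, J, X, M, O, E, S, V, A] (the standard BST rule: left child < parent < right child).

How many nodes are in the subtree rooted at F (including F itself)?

Insert L: tree is empty, so L becomes the root.
Insert R: R > L → go right. Place as right child of L.
Insert F: F < L → go left. Place as left child of L.
Insert I: I < L → go left; I > F → go right. Place as right child of F.
Insert H: H < L → go left; H > F → go right; H < I → go left. Place as left child of I.
Insert J: J < L → go left; J > F → go right; J > I → go right. Place as right child of I.
Insert X: X > L → go right; X > R → go right. Place as right child of R.
Insert M: M > L → go right; M < R → go left. Place as left child of R.
Insert O: O > L → go right; O < R → go left; O > M → go right. Place as right child of M.
Insert E: E < L → go left; E < F → go left. Place as left child of F.
Insert S: S > L → go right; S > R → go right; S < X → go left. Place as left child of X.
Insert V: V > L → go right; V > R → go right; V < X → go left; V > S → go right. Place as right child of S.
Insert A: A < L → go left; A < F → go left; A < E → go left. Place as left child of E.

Subtree rooted at F contains: F, E, A, I, H, J — 6 nodes.

6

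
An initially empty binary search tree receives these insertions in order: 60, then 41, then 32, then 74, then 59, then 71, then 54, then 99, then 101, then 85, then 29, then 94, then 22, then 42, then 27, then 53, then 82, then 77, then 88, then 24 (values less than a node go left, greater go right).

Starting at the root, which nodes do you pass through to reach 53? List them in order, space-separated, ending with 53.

Resulting structure (node: left, right):
  60: L=41, R=74
  41: L=32, R=59
  32: L=29, R=–
  74: L=71, R=99
  59: L=54, R=–
  71: L=–, R=–
  54: L=42, R=–
  99: L=85, R=101
  101: L=–, R=–
  85: L=82, R=94
  29: L=22, R=–
  94: L=88, R=–
  22: L=–, R=27
  42: L=–, R=53
  27: L=24, R=–
  53: L=–, R=–
  82: L=77, R=–
  77: L=–, R=–
  88: L=–, R=–
  24: L=–, R=–

60 41 59 54 42 53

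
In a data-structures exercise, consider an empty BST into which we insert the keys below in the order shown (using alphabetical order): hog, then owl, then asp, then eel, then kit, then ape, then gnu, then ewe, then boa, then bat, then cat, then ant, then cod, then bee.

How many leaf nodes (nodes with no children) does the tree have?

5

hog: root
owl: right child of hog (depth 1)
asp: left child of hog (depth 1)
eel: right child of asp (depth 2)
kit: left child of owl (depth 2)
ape: left child of asp (depth 2)
gnu: right child of eel (depth 3)
ewe: left child of gnu (depth 4)
boa: left child of eel (depth 3)
bat: left child of boa (depth 4)
cat: right child of boa (depth 4)
ant: left child of ape (depth 3)
cod: right child of cat (depth 5)
bee: right child of bat (depth 5)

Leaves: ant, bee, cod, ewe, kit — 5 in total.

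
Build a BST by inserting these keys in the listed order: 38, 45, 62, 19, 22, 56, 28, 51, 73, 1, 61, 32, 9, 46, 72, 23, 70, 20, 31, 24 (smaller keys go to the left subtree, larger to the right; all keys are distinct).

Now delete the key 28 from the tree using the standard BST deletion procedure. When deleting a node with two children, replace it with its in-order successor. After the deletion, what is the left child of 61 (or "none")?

none

Resulting structure (node: left, right):
  38: L=19, R=45
  45: L=–, R=62
  62: L=56, R=73
  19: L=1, R=22
  22: L=20, R=28
  56: L=51, R=61
  28: L=23, R=32
  51: L=46, R=–
  73: L=72, R=–
  1: L=–, R=9
  61: L=–, R=–
  32: L=31, R=–
  9: L=–, R=–
  46: L=–, R=–
  72: L=70, R=–
  23: L=–, R=24
  70: L=–, R=–
  20: L=–, R=–
  31: L=–, R=–
  24: L=–, R=–

Delete 28 (two children — replace with in-order successor).
After deletion, 61's left child: none.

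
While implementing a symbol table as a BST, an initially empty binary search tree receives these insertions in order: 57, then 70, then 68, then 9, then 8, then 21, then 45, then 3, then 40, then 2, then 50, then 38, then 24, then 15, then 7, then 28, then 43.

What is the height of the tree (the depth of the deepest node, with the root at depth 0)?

Insert 57: tree is empty, so 57 becomes the root.
Insert 70: 70 > 57 → go right. Place as right child of 57.
Insert 68: 68 > 57 → go right; 68 < 70 → go left. Place as left child of 70.
Insert 9: 9 < 57 → go left. Place as left child of 57.
Insert 8: 8 < 57 → go left; 8 < 9 → go left. Place as left child of 9.
Insert 21: 21 < 57 → go left; 21 > 9 → go right. Place as right child of 9.
Insert 45: 45 < 57 → go left; 45 > 9 → go right; 45 > 21 → go right. Place as right child of 21.
Insert 3: 3 < 57 → go left; 3 < 9 → go left; 3 < 8 → go left. Place as left child of 8.
Insert 40: 40 < 57 → go left; 40 > 9 → go right; 40 > 21 → go right; 40 < 45 → go left. Place as left child of 45.
Insert 2: 2 < 57 → go left; 2 < 9 → go left; 2 < 8 → go left; 2 < 3 → go left. Place as left child of 3.
Insert 50: 50 < 57 → go left; 50 > 9 → go right; 50 > 21 → go right; 50 > 45 → go right. Place as right child of 45.
Insert 38: 38 < 57 → go left; 38 > 9 → go right; 38 > 21 → go right; 38 < 45 → go left; 38 < 40 → go left. Place as left child of 40.
Insert 24: 24 < 57 → go left; 24 > 9 → go right; 24 > 21 → go right; 24 < 45 → go left; 24 < 40 → go left; 24 < 38 → go left. Place as left child of 38.
Insert 15: 15 < 57 → go left; 15 > 9 → go right; 15 < 21 → go left. Place as left child of 21.
Insert 7: 7 < 57 → go left; 7 < 9 → go left; 7 < 8 → go left; 7 > 3 → go right. Place as right child of 3.
Insert 28: 28 < 57 → go left; 28 > 9 → go right; 28 > 21 → go right; 28 < 45 → go left; 28 < 40 → go left; 28 < 38 → go left; 28 > 24 → go right. Place as right child of 24.
Insert 43: 43 < 57 → go left; 43 > 9 → go right; 43 > 21 → go right; 43 < 45 → go left; 43 > 40 → go right. Place as right child of 40.

The deepest node is 28 at depth 7.

7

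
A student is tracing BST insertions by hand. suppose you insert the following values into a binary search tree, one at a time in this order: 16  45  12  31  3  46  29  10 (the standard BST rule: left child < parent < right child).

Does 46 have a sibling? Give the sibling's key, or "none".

Insert 16: tree is empty, so 16 becomes the root.
Insert 45: 45 > 16 → go right. Place as right child of 16.
Insert 12: 12 < 16 → go left. Place as left child of 16.
Insert 31: 31 > 16 → go right; 31 < 45 → go left. Place as left child of 45.
Insert 3: 3 < 16 → go left; 3 < 12 → go left. Place as left child of 12.
Insert 46: 46 > 16 → go right; 46 > 45 → go right. Place as right child of 45.
Insert 29: 29 > 16 → go right; 29 < 45 → go left; 29 < 31 → go left. Place as left child of 31.
Insert 10: 10 < 16 → go left; 10 < 12 → go left; 10 > 3 → go right. Place as right child of 3.

46's parent is 45; the other child of 45 is 31.

31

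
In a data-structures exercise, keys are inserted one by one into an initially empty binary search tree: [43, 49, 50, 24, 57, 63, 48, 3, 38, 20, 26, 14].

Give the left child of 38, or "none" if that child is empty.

Insert 43: tree is empty, so 43 becomes the root.
Insert 49: 49 > 43 → go right. Place as right child of 43.
Insert 50: 50 > 43 → go right; 50 > 49 → go right. Place as right child of 49.
Insert 24: 24 < 43 → go left. Place as left child of 43.
Insert 57: 57 > 43 → go right; 57 > 49 → go right; 57 > 50 → go right. Place as right child of 50.
Insert 63: 63 > 43 → go right; 63 > 49 → go right; 63 > 50 → go right; 63 > 57 → go right. Place as right child of 57.
Insert 48: 48 > 43 → go right; 48 < 49 → go left. Place as left child of 49.
Insert 3: 3 < 43 → go left; 3 < 24 → go left. Place as left child of 24.
Insert 38: 38 < 43 → go left; 38 > 24 → go right. Place as right child of 24.
Insert 20: 20 < 43 → go left; 20 < 24 → go left; 20 > 3 → go right. Place as right child of 3.
Insert 26: 26 < 43 → go left; 26 > 24 → go right; 26 < 38 → go left. Place as left child of 38.
Insert 14: 14 < 43 → go left; 14 < 24 → go left; 14 > 3 → go right; 14 < 20 → go left. Place as left child of 20.

26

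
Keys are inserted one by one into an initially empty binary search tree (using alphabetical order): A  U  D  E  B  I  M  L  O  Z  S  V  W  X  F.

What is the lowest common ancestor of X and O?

U

A: root
U: right child of A (depth 1)
D: left child of U (depth 2)
E: right child of D (depth 3)
B: left child of D (depth 3)
I: right child of E (depth 4)
M: right child of I (depth 5)
L: left child of M (depth 6)
O: right child of M (depth 6)
Z: right child of U (depth 2)
S: right child of O (depth 7)
V: left child of Z (depth 3)
W: right child of V (depth 4)
X: right child of W (depth 5)
F: left child of I (depth 5)

Path to X: A → U → Z → V → W → X
Path to O: A → U → D → E → I → M → O
The paths share a prefix ending at U, then split left and right.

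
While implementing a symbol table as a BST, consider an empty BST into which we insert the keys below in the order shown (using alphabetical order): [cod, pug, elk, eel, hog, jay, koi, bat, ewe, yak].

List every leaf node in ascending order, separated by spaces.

bat eel ewe koi yak

Resulting structure (node: left, right):
  cod: L=bat, R=pug
  pug: L=elk, R=yak
  elk: L=eel, R=hog
  eel: L=–, R=–
  hog: L=ewe, R=jay
  jay: L=–, R=koi
  koi: L=–, R=–
  bat: L=–, R=–
  ewe: L=–, R=–
  yak: L=–, R=–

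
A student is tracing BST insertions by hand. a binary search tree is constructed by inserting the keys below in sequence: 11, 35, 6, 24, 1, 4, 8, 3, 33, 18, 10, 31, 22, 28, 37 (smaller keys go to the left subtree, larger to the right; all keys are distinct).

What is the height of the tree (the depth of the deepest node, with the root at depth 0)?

11: root
35: right child of 11 (depth 1)
6: left child of 11 (depth 1)
24: left child of 35 (depth 2)
1: left child of 6 (depth 2)
4: right child of 1 (depth 3)
8: right child of 6 (depth 2)
3: left child of 4 (depth 4)
33: right child of 24 (depth 3)
18: left child of 24 (depth 3)
10: right child of 8 (depth 3)
31: left child of 33 (depth 4)
22: right child of 18 (depth 4)
28: left child of 31 (depth 5)
37: right child of 35 (depth 2)

The deepest node is 28 at depth 5.

5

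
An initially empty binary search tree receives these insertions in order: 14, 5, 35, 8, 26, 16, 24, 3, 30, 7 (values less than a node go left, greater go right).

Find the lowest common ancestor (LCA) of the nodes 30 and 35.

Resulting structure (node: left, right):
  14: L=5, R=35
  5: L=3, R=8
  35: L=26, R=–
  8: L=7, R=–
  26: L=16, R=30
  16: L=–, R=24
  24: L=–, R=–
  3: L=–, R=–
  30: L=–, R=–
  7: L=–, R=–

Path to 30: 14 → 35 → 26 → 30
Path to 35: 14 → 35
35 lies on both paths and is an ancestor of the other node.

35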